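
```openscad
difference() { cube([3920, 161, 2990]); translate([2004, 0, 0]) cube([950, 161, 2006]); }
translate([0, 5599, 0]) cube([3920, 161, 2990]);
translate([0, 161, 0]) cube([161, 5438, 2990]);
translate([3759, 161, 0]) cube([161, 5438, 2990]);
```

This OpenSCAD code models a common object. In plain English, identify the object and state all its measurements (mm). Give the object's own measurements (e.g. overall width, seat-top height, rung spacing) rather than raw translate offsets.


A single room: four walls, each 2990 mm tall and 161 mm thick, enclosing an outside footprint 3920×5760 mm (x × y), no floor or roof. The front and back walls (−y and +y sides) run the full x-width; the side walls fit between their inner faces. A door opening 950 mm wide and 2006 mm tall is cut through the front wall from the floor up, its −x edge 2004 mm from the wall's −x end.


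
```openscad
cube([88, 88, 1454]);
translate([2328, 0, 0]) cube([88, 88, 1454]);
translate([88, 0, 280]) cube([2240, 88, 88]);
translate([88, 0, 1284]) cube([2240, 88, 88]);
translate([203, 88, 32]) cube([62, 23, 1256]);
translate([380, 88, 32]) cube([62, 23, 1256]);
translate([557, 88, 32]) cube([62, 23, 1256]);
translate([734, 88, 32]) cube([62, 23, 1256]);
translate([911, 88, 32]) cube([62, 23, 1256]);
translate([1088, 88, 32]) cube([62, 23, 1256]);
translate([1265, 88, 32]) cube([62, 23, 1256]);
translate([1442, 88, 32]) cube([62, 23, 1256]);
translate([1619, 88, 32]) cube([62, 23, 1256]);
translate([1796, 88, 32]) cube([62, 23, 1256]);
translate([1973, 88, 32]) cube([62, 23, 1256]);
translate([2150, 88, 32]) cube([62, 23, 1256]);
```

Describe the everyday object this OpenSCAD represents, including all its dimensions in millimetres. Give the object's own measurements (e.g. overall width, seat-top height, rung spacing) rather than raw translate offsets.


A fence section. Two 88×88 mm posts, 1454 mm tall, stand on the floor with a clear span of 2240 mm between their inner faces. Two horizontal rails of 88×88 mm section span the gap between the posts with their undersides at z = 280 mm and z = 1284 mm, flush with the posts' −y face. 12 pickets, each 62 mm wide, 23 mm thick and 1256 mm tall, are fixed to the +y face of the rails with their bottoms at z = 32 mm, spaced across the span with a 115 mm gap after the −x post and between neighbouring pickets, with 116 mm left before the +x post.


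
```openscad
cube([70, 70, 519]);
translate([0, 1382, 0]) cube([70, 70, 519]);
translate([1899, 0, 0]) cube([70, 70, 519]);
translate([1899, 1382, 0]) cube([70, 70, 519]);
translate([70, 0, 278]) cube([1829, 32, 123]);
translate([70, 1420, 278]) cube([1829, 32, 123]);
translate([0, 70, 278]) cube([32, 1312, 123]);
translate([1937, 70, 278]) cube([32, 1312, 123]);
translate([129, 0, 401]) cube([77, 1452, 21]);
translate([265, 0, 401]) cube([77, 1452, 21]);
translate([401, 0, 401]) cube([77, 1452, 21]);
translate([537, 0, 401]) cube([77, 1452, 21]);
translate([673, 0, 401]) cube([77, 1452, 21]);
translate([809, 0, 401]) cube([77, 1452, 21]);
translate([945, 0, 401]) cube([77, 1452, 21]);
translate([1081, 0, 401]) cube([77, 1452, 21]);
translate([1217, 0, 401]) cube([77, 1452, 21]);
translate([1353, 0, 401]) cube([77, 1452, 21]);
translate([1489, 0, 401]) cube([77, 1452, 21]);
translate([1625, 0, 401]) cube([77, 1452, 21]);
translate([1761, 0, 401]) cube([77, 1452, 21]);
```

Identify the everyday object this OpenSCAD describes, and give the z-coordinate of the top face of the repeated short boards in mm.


A bed frame. The slat-top height is 422 mm.

Four posts, four rails, and a row of slats — a bed frame. Slats sit on the rails at z = 278 + 123 = 401; with slat thickness 21, the top is 422 mm.


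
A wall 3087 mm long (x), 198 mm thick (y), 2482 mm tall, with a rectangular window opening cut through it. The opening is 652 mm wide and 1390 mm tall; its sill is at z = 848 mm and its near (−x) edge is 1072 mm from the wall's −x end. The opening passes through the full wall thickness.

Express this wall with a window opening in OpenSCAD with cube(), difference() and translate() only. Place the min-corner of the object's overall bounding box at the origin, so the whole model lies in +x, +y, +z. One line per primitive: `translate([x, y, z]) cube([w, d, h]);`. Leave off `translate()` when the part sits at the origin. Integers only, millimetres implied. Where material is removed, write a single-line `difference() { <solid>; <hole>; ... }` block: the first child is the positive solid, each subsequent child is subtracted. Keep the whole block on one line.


difference() { cube([3087, 198, 2482]); translate([1072, 0, 848]) cube([652, 198, 1390]); }


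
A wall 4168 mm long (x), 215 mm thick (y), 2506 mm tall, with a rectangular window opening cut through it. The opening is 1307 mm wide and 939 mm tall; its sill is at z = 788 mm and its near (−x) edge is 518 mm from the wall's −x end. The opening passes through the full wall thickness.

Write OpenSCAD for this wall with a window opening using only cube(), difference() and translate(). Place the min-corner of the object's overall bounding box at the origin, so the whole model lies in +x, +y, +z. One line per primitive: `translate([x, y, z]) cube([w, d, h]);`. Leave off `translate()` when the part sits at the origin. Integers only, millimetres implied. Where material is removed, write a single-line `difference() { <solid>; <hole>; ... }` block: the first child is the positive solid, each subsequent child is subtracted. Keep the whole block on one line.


difference() { cube([4168, 215, 2506]); translate([518, 0, 788]) cube([1307, 215, 939]); }


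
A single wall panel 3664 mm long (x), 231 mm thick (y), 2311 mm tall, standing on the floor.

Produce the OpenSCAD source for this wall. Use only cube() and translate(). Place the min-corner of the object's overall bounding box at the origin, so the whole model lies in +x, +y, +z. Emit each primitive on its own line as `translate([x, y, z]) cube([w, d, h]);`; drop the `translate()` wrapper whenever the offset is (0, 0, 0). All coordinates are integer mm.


cube([3664, 231, 2311]);


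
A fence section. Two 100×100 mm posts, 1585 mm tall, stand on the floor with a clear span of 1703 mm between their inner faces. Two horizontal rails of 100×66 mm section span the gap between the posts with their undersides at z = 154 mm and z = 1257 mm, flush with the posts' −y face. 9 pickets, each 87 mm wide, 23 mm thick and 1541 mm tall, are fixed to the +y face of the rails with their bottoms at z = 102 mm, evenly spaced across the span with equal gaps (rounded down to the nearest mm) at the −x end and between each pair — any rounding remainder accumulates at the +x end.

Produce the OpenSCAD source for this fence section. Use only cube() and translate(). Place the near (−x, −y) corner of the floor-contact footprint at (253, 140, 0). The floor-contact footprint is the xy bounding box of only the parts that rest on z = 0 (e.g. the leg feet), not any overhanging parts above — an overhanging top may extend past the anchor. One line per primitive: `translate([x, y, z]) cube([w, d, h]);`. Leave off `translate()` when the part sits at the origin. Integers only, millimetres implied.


translate([253, 140, 0]) cube([100, 100, 1585]);
translate([2056, 140, 0]) cube([100, 100, 1585]);
translate([353, 140, 154]) cube([1703, 100, 66]);
translate([353, 140, 1257]) cube([1703, 100, 66]);
translate([445, 240, 102]) cube([87, 23, 1541]);
translate([624, 240, 102]) cube([87, 23, 1541]);
translate([803, 240, 102]) cube([87, 23, 1541]);
translate([982, 240, 102]) cube([87, 23, 1541]);
translate([1161, 240, 102]) cube([87, 23, 1541]);
translate([1340, 240, 102]) cube([87, 23, 1541]);
translate([1519, 240, 102]) cube([87, 23, 1541]);
translate([1698, 240, 102]) cube([87, 23, 1541]);
translate([1877, 240, 102]) cube([87, 23, 1541]);


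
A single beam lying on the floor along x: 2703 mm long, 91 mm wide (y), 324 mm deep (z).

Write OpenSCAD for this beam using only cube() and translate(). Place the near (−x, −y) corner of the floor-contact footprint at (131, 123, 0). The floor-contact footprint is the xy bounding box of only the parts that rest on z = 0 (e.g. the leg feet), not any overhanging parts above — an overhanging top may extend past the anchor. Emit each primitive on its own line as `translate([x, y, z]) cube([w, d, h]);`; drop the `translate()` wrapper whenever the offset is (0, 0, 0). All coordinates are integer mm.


translate([131, 123, 0]) cube([2703, 91, 324]);


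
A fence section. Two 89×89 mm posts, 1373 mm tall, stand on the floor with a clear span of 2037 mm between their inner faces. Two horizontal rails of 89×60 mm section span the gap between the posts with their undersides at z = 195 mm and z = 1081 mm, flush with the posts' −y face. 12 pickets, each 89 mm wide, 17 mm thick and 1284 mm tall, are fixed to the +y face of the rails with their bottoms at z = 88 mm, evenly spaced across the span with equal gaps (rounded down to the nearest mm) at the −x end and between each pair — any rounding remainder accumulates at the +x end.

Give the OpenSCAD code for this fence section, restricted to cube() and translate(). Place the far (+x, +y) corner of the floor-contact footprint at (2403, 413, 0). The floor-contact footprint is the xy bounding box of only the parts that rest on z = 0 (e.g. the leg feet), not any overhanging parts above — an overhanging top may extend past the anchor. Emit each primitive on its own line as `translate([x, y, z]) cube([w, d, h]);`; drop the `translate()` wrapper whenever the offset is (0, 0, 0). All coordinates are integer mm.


translate([188, 324, 0]) cube([89, 89, 1373]);
translate([2314, 324, 0]) cube([89, 89, 1373]);
translate([277, 324, 195]) cube([2037, 89, 60]);
translate([277, 324, 1081]) cube([2037, 89, 60]);
translate([351, 413, 88]) cube([89, 17, 1284]);
translate([514, 413, 88]) cube([89, 17, 1284]);
translate([677, 413, 88]) cube([89, 17, 1284]);
translate([840, 413, 88]) cube([89, 17, 1284]);
translate([1003, 413, 88]) cube([89, 17, 1284]);
translate([1166, 413, 88]) cube([89, 17, 1284]);
translate([1329, 413, 88]) cube([89, 17, 1284]);
translate([1492, 413, 88]) cube([89, 17, 1284]);
translate([1655, 413, 88]) cube([89, 17, 1284]);
translate([1818, 413, 88]) cube([89, 17, 1284]);
translate([1981, 413, 88]) cube([89, 17, 1284]);
translate([2144, 413, 88]) cube([89, 17, 1284]);


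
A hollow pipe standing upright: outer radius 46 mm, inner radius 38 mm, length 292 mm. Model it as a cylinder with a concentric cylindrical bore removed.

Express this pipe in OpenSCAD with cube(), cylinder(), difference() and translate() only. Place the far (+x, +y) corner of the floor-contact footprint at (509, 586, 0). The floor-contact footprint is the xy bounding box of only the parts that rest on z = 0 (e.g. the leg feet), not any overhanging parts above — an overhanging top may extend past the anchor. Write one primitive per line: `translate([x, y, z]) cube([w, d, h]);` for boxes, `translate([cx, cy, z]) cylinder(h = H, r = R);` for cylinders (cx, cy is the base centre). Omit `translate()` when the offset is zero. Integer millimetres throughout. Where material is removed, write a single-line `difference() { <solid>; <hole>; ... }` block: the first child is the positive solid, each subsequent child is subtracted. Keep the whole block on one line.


difference() { translate([463, 540, 0]) cylinder(h = 292, r = 46); translate([463, 540, 0]) cylinder(h = 292, r = 38); }


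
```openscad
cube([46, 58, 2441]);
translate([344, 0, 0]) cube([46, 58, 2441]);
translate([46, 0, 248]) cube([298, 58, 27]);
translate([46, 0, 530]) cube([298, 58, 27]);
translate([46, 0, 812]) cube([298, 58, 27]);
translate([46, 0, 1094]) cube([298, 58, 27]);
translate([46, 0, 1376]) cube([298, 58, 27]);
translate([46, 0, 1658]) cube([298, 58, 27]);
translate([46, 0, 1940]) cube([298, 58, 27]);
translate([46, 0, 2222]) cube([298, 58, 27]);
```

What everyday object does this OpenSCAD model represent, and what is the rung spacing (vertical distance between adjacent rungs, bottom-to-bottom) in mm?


A ladder. The rung spacing is 282 mm.

Two tall 46×58 posts with 8 short bars between them — a ladder. Adjacent rungs sit at z = 248 and z = 530, so the spacing is 530 − 248 = 282 mm.


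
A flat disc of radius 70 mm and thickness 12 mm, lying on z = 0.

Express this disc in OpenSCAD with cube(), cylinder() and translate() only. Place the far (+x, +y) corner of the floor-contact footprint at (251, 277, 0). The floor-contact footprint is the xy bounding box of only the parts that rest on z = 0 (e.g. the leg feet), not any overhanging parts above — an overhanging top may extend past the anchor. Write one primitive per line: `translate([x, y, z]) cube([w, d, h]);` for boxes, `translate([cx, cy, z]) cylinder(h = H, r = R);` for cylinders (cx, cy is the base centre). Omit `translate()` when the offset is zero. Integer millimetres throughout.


translate([181, 207, 0]) cylinder(h = 12, r = 70);


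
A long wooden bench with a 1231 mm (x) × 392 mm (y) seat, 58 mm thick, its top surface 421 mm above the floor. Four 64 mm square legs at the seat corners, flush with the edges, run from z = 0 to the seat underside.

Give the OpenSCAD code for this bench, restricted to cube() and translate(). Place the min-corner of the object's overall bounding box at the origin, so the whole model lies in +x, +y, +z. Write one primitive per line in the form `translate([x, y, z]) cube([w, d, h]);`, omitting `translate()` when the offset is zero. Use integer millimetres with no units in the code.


translate([0, 0, 363]) cube([1231, 392, 58]);
cube([64, 64, 363]);
translate([0, 328, 0]) cube([64, 64, 363]);
translate([1167, 0, 0]) cube([64, 64, 363]);
translate([1167, 328, 0]) cube([64, 64, 363]);


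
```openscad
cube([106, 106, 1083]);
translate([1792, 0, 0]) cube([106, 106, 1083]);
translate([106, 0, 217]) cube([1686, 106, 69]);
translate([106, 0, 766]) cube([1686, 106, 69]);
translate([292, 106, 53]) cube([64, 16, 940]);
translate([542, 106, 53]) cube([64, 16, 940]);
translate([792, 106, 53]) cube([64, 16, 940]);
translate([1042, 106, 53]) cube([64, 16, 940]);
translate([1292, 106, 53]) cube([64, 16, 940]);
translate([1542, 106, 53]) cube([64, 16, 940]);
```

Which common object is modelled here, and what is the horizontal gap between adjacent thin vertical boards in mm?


A fence section. The picket gap is 186 mm.

Two posts, two rails, 6 pickets — a fence section. Span 1686 mm holds 6 pickets of 64 mm with 7 equal gaps: ⌊(1686 − 6·64) / 7⌋ = 186 mm.


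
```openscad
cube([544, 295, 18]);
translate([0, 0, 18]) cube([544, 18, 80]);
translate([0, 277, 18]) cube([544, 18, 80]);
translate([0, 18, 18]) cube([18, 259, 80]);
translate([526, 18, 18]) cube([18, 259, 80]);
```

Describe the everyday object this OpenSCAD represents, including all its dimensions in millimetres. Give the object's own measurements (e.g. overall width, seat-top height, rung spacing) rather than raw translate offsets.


An open-topped rectangular box: outside dimensions 544×295×98 mm, with a uniform wall and base thickness of 18 mm. The base is a full 544×295 slab on the floor; four walls sit on top of the base. The front and back walls (the −y and +y sides) span the full width; the two side walls fit between them.


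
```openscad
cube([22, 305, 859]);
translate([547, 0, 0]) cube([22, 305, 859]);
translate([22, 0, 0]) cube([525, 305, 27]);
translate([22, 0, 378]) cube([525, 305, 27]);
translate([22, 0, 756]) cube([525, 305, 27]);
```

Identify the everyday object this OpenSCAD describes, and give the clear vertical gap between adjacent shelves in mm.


A bookshelf. The clear shelf gap is 351 mm.

Two tall side panels with 3 horizontal boards between them — a bookshelf. The first two shelf undersides are at z = 0 and z = 378; with shelf thickness 27, the clear gap is 378 − 0 − 27 = 351 mm.


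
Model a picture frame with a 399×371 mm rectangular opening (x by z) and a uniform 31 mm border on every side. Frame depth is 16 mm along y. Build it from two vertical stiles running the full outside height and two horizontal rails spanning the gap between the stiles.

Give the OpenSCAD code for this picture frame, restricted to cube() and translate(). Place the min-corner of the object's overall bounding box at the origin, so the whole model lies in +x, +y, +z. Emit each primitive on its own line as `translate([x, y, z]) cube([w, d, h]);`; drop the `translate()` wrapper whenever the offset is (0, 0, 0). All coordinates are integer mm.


cube([31, 16, 433]);
translate([430, 0, 0]) cube([31, 16, 433]);
translate([31, 0, 0]) cube([399, 16, 31]);
translate([31, 0, 402]) cube([399, 16, 31]);


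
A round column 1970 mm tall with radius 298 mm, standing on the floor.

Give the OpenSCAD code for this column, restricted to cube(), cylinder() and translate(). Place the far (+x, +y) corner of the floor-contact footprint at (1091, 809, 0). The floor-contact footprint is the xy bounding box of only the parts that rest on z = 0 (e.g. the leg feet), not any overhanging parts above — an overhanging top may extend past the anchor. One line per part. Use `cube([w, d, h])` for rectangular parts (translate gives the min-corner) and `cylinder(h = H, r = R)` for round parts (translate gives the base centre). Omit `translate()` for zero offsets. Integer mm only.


translate([793, 511, 0]) cylinder(h = 1970, r = 298);


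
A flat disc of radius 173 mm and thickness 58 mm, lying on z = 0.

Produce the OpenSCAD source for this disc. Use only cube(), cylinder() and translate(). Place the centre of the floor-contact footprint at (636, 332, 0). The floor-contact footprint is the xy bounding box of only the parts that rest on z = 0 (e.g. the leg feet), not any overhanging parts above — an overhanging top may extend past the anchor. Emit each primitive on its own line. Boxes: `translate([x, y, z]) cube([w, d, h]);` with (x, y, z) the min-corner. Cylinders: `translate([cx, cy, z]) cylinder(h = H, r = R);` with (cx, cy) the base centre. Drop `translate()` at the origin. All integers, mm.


translate([636, 332, 0]) cylinder(h = 58, r = 173);


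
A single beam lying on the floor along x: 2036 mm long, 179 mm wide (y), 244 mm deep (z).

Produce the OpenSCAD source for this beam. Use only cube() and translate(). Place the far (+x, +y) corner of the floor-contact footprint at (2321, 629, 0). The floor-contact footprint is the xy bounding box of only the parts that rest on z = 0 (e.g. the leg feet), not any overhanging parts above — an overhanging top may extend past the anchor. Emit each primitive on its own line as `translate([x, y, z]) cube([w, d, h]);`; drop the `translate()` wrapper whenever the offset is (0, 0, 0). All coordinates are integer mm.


translate([285, 450, 0]) cube([2036, 179, 244]);


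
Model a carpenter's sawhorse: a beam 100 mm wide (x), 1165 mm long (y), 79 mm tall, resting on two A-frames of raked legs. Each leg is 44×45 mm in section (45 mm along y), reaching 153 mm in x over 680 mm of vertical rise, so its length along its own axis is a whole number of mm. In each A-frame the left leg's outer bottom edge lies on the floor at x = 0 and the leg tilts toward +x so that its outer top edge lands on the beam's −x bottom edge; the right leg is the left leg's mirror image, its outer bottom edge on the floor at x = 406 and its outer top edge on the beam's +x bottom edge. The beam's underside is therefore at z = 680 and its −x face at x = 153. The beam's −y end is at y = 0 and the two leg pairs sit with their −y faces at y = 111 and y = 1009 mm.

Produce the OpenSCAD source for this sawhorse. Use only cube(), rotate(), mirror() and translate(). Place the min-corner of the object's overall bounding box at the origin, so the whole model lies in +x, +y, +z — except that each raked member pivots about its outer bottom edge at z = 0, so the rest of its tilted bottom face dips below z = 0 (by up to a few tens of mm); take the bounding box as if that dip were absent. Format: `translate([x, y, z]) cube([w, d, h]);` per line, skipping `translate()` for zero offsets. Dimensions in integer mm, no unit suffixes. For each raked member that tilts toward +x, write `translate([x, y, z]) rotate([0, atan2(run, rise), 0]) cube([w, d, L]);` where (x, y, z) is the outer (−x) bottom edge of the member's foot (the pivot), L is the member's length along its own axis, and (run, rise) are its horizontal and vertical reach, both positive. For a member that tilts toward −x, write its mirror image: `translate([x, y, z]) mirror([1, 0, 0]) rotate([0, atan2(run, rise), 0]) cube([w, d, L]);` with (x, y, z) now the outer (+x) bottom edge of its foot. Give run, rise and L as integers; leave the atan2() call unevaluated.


// leg length = √(153² + 680²) = 697
// right-leg outer foot x = 2·153 + 100 = 406
// beam min-corner = (153, 0, 680)
translate([153, 0, 680]) cube([100, 1165, 79]);
translate([0, 111, 0]) rotate([0, atan2(153, 680), 0]) cube([44, 45, 697]);
translate([406, 111, 0]) mirror([1, 0, 0]) rotate([0, atan2(153, 680), 0]) cube([44, 45, 697]);
translate([0, 1009, 0]) rotate([0, atan2(153, 680), 0]) cube([44, 45, 697]);
translate([406, 1009, 0]) mirror([1, 0, 0]) rotate([0, atan2(153, 680), 0]) cube([44, 45, 697]);


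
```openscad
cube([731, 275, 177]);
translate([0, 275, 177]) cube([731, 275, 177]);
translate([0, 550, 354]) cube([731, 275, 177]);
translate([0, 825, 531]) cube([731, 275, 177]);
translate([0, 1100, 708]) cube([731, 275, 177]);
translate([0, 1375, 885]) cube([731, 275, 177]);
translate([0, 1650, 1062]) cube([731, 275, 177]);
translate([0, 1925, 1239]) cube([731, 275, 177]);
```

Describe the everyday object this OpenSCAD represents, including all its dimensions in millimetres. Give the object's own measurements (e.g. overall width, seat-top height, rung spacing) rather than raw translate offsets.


A straight staircase of 8 solid steps. Each step is 731 mm wide (x), 275 mm deep (y, the going) and 177 mm tall (the rise). The first step rests on the floor; each subsequent step sits one going further in +y and one rise higher in +z, directly behind and above the previous step with no overlap.


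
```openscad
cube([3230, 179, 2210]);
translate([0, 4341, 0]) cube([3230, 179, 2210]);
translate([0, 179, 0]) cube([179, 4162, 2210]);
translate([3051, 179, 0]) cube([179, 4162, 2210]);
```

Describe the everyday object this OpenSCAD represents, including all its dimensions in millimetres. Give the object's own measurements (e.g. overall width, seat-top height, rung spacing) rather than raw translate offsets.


The wall frame of a small rectangular building: four walls, each 2210 mm tall and 179 mm thick, enclosing a footprint 3230 mm (x) by 4520 mm (y) outside-to-outside, with no floor or roof. The front and back walls (the −y and +y sides) span the full width; the two side walls fit between them.


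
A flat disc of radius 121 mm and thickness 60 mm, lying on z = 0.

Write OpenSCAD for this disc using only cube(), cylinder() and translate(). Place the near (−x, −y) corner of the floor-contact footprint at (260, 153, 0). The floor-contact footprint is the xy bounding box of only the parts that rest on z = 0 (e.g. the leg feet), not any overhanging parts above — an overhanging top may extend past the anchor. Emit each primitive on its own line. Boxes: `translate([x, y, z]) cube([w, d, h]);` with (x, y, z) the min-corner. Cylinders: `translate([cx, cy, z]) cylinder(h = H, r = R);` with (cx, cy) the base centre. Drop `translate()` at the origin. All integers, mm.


translate([381, 274, 0]) cylinder(h = 60, r = 121);


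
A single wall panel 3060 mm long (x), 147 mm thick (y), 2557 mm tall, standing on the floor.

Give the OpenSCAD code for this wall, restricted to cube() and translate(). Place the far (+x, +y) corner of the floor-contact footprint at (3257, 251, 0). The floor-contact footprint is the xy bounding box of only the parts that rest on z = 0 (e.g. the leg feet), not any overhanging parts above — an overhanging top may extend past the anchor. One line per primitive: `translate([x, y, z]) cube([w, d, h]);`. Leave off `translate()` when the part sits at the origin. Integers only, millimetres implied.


translate([197, 104, 0]) cube([3060, 147, 2557]);


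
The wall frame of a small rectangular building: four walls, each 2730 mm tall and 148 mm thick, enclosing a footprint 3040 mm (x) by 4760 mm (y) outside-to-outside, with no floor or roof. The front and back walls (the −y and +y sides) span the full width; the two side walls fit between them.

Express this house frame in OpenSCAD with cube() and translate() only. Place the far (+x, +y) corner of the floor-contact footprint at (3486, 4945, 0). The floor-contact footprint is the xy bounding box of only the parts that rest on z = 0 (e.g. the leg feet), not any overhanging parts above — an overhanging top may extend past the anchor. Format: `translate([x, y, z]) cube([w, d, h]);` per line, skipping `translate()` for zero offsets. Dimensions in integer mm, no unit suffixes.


translate([446, 185, 0]) cube([3040, 148, 2730]);
translate([446, 4797, 0]) cube([3040, 148, 2730]);
translate([446, 333, 0]) cube([148, 4464, 2730]);
translate([3338, 333, 0]) cube([148, 4464, 2730]);


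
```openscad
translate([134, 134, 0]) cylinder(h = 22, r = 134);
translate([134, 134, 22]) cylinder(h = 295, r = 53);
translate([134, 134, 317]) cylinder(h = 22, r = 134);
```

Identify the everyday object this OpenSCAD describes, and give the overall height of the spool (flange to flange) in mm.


A spool. The overall height is 339 mm.

Three coaxial cylinders, large–small–large — a spool. Two 22 mm flanges and a 295 mm core give 22 + 295 + 22 = 339 mm.


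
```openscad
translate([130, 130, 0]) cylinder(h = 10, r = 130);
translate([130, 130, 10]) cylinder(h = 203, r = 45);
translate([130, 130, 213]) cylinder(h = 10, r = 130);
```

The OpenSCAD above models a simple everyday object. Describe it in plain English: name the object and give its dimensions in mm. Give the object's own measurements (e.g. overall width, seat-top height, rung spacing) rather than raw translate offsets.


A spool: two coaxial disc flanges of radius 130 mm and thickness 10 mm, joined by a core cylinder of radius 45 mm and height 203 mm. The lower flange rests on z = 0 and the three cylinders share a vertical axis.


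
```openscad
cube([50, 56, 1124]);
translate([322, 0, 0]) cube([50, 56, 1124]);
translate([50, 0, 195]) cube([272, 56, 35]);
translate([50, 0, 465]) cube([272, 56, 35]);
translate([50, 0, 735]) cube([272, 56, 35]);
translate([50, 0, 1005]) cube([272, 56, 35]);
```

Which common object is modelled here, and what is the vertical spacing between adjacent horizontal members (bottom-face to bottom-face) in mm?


A ladder. The rung spacing is 270 mm.

Two tall 50×56 posts with 4 short bars between them — a ladder. Adjacent rungs sit at z = 195 and z = 465, so the spacing is 465 − 195 = 270 mm.


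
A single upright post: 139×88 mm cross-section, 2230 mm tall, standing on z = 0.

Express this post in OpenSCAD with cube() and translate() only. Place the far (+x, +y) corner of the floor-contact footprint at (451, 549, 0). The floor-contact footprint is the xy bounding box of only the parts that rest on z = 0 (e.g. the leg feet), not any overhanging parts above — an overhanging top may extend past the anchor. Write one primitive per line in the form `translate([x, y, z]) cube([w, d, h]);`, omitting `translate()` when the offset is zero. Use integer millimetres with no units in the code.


translate([312, 461, 0]) cube([139, 88, 2230]);


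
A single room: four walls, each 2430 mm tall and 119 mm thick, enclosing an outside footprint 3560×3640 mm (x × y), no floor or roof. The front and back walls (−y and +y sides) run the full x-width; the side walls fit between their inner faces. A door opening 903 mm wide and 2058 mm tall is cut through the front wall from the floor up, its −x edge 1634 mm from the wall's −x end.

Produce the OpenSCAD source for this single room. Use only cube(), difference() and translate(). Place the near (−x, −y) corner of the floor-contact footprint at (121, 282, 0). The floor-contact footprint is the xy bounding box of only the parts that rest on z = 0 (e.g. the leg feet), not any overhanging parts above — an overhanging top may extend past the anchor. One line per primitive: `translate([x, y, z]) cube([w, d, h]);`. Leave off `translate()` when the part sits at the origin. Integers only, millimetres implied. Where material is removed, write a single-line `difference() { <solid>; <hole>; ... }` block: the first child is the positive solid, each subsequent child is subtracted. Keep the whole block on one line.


difference() { translate([121, 282, 0]) cube([3560, 119, 2430]); translate([1755, 282, 0]) cube([903, 119, 2058]); }
translate([121, 3803, 0]) cube([3560, 119, 2430]);
translate([121, 401, 0]) cube([119, 3402, 2430]);
translate([3562, 401, 0]) cube([119, 3402, 2430]);


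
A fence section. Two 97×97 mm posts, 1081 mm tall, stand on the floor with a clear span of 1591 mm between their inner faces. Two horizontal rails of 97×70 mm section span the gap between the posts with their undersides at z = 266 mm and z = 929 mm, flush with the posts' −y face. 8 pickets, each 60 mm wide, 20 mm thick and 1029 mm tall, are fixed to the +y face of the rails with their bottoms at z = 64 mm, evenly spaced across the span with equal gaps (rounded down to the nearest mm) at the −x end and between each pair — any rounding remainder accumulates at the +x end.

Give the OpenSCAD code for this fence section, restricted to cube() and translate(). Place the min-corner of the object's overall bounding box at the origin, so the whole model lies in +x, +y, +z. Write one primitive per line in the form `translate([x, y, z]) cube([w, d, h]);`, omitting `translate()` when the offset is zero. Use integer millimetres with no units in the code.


cube([97, 97, 1081]);
translate([1688, 0, 0]) cube([97, 97, 1081]);
translate([97, 0, 266]) cube([1591, 97, 70]);
translate([97, 0, 929]) cube([1591, 97, 70]);
translate([220, 97, 64]) cube([60, 20, 1029]);
translate([403, 97, 64]) cube([60, 20, 1029]);
translate([586, 97, 64]) cube([60, 20, 1029]);
translate([769, 97, 64]) cube([60, 20, 1029]);
translate([952, 97, 64]) cube([60, 20, 1029]);
translate([1135, 97, 64]) cube([60, 20, 1029]);
translate([1318, 97, 64]) cube([60, 20, 1029]);
translate([1501, 97, 64]) cube([60, 20, 1029]);


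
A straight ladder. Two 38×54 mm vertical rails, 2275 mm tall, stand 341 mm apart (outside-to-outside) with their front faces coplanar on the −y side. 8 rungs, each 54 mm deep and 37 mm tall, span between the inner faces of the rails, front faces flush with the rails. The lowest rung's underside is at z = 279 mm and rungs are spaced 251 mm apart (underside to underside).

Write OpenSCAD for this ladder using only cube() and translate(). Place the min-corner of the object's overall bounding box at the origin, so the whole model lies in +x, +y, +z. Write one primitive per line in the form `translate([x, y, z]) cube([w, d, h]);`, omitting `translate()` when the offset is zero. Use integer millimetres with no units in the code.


cube([38, 54, 2275]);
translate([303, 0, 0]) cube([38, 54, 2275]);
translate([38, 0, 279]) cube([265, 54, 37]);
translate([38, 0, 530]) cube([265, 54, 37]);
translate([38, 0, 781]) cube([265, 54, 37]);
translate([38, 0, 1032]) cube([265, 54, 37]);
translate([38, 0, 1283]) cube([265, 54, 37]);
translate([38, 0, 1534]) cube([265, 54, 37]);
translate([38, 0, 1785]) cube([265, 54, 37]);
translate([38, 0, 2036]) cube([265, 54, 37]);


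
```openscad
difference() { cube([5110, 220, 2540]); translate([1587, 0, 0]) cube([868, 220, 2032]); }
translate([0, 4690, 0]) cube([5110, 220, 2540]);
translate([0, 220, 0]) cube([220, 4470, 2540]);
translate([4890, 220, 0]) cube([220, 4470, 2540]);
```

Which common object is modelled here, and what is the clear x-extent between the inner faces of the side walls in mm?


A single room. The interior width is 4670 mm.

Four walls enclosing a rectangle with a door in the front wall — a room. Outside width 5110 minus two 220 mm walls gives 4670 mm.


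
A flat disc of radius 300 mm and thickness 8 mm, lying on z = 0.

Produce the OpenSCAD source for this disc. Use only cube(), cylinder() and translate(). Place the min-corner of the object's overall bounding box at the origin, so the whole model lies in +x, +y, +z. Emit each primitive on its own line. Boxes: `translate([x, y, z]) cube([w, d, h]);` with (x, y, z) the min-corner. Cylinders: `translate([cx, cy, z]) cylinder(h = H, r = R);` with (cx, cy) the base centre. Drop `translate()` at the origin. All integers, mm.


translate([300, 300, 0]) cylinder(h = 8, r = 300);


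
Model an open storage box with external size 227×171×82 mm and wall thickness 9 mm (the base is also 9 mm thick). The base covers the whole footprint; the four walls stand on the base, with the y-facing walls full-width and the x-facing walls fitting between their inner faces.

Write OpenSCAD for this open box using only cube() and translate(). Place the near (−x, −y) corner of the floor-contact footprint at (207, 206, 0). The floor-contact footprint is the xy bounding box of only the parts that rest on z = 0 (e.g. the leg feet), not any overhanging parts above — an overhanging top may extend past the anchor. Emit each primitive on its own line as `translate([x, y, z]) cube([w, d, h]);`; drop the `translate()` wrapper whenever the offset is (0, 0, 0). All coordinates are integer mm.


translate([207, 206, 0]) cube([227, 171, 9]);
translate([207, 206, 9]) cube([227, 9, 73]);
translate([207, 368, 9]) cube([227, 9, 73]);
translate([207, 215, 9]) cube([9, 153, 73]);
translate([425, 215, 9]) cube([9, 153, 73]);


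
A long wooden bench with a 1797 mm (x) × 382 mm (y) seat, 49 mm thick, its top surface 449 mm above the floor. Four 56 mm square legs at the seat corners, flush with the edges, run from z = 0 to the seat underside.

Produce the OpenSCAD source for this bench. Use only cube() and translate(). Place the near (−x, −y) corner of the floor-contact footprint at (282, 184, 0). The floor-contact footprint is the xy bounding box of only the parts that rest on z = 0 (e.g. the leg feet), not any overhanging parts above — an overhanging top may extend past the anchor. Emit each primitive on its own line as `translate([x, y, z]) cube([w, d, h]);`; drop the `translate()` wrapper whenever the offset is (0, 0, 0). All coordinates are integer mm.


translate([282, 184, 400]) cube([1797, 382, 49]);
translate([282, 184, 0]) cube([56, 56, 400]);
translate([282, 510, 0]) cube([56, 56, 400]);
translate([2023, 184, 0]) cube([56, 56, 400]);
translate([2023, 510, 0]) cube([56, 56, 400]);


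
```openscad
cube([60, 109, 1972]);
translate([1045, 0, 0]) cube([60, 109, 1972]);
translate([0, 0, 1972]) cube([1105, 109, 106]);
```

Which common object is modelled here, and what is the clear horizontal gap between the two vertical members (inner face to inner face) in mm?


A door frame. The clear opening width is 985 mm.

Two 1972 mm tall posts with a header on top — a door frame. The left jamb is 60 mm wide at x = 0; the right jamb starts at x = 1045. The clear opening is 1045 − 60 = 985 mm.


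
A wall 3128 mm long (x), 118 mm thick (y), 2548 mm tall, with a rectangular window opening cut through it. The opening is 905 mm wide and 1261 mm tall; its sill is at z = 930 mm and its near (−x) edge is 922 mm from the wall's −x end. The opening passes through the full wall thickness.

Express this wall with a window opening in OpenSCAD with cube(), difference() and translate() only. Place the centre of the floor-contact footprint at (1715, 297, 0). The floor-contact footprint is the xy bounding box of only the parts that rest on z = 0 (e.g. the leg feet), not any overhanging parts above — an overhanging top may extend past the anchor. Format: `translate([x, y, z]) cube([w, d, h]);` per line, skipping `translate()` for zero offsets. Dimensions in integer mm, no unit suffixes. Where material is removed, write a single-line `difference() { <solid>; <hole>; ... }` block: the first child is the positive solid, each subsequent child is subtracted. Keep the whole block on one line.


difference() { translate([151, 238, 0]) cube([3128, 118, 2548]); translate([1073, 238, 930]) cube([905, 118, 1261]); }


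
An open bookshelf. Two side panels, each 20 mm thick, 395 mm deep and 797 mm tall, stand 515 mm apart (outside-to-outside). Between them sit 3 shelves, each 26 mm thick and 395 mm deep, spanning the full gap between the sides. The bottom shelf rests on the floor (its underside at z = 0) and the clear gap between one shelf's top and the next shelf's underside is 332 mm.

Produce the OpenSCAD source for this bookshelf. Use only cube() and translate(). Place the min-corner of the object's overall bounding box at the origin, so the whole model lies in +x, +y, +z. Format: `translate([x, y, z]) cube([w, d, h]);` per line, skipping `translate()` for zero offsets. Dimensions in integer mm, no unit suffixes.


cube([20, 395, 797]);
translate([495, 0, 0]) cube([20, 395, 797]);
translate([20, 0, 0]) cube([475, 395, 26]);
translate([20, 0, 358]) cube([475, 395, 26]);
translate([20, 0, 716]) cube([475, 395, 26]);


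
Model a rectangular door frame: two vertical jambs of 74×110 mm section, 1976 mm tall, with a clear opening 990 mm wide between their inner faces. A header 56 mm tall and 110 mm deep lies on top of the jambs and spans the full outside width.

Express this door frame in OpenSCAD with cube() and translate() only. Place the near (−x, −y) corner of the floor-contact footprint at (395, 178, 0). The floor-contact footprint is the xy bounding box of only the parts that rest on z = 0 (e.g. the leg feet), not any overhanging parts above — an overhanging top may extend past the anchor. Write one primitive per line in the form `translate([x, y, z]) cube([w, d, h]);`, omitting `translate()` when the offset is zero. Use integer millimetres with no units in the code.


translate([395, 178, 0]) cube([74, 110, 1976]);
translate([1459, 178, 0]) cube([74, 110, 1976]);
translate([395, 178, 1976]) cube([1138, 110, 56]);


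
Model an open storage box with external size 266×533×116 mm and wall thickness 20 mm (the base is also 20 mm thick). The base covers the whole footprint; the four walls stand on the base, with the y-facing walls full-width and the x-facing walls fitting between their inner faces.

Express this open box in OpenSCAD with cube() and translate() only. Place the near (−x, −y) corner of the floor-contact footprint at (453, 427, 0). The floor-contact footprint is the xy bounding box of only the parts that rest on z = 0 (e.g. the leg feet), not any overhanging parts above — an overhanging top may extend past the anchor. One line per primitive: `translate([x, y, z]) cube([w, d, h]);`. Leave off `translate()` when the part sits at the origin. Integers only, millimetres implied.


translate([453, 427, 0]) cube([266, 533, 20]);
translate([453, 427, 20]) cube([266, 20, 96]);
translate([453, 940, 20]) cube([266, 20, 96]);
translate([453, 447, 20]) cube([20, 493, 96]);
translate([699, 447, 20]) cube([20, 493, 96]);


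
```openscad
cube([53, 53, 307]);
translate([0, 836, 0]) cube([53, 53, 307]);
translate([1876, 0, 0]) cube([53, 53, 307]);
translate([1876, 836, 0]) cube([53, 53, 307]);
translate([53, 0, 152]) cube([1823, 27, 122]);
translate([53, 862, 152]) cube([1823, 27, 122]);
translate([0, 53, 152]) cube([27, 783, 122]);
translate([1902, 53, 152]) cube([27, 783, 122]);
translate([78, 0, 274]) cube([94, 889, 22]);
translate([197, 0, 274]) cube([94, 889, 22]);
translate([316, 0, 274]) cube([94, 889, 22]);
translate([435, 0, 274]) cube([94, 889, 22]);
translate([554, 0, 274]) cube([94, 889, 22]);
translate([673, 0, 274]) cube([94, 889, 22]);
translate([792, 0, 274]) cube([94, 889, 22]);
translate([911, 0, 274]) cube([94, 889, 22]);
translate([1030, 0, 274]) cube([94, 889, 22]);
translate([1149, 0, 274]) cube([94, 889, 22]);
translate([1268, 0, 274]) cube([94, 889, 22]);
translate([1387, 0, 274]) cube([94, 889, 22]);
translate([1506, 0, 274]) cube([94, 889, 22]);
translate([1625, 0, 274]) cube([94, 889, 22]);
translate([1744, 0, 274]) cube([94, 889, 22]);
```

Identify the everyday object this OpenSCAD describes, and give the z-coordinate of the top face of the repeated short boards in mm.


A bed frame. The slat-top height is 296 mm.

Four posts, four rails, and a row of slats — a bed frame. Slats sit on the rails at z = 152 + 122 = 274; with slat thickness 22, the top is 296 mm.
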